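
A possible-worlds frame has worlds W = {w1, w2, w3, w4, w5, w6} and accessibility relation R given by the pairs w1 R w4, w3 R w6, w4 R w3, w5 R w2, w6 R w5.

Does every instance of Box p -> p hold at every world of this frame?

No

By correspondence theory, T is valid on a frame iff R is reflexive.
Reflexive: no — w1 is not related to itself.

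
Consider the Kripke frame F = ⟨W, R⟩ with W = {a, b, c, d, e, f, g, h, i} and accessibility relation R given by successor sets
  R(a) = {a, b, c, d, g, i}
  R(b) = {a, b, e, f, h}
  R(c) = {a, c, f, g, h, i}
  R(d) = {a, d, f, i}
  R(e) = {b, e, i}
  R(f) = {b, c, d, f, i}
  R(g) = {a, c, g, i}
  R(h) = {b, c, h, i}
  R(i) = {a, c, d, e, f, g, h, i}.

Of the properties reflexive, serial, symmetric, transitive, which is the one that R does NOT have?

transitive

Reflexive: yes — every world is R-related to itself.
Serial: yes — every world has a successor (e.g. a R a).
Symmetric: yes — every pair in R has its reverse in R.
Transitive: no — a R b and b R e, but not a R e.
Only transitive fails.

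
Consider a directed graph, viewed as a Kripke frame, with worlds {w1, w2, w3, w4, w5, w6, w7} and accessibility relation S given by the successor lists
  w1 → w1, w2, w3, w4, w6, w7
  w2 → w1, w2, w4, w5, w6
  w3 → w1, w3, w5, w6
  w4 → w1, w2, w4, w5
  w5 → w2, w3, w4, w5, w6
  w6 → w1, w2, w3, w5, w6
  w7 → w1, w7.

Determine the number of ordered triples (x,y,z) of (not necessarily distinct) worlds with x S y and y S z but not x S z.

Enumerating: (w1,w2,w5), (w1,w3,w5), (w1,w4,w5), (w1,w6,w5), (w2,w1,w3), (w2,w1,w7), (w2,w5,w3), (w2,w6,w3), (w3,w1,w2), (w3,w1,w4), (w3,w1,w7), (w3,w5,w2), … and 20 more.
Total: 32.

32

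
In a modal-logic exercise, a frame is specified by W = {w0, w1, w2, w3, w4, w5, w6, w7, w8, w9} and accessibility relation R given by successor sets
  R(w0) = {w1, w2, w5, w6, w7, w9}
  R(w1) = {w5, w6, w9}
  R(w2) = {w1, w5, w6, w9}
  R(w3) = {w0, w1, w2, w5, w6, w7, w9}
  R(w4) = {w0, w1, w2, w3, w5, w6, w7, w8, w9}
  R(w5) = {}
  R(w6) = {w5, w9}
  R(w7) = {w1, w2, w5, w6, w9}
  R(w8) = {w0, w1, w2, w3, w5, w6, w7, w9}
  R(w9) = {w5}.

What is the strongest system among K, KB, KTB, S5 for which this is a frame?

Symmetric (axiom B): no — w0 R w1 but not w1 R w0.
Reflexive (axiom T): no — w0 is not related to itself.
Euclidean (axiom 5): no — w0 R w1 and w0 R w2, but not w1 R w2.
So F validates K; KB would additionally require R to be symmetric. The strongest is K.

K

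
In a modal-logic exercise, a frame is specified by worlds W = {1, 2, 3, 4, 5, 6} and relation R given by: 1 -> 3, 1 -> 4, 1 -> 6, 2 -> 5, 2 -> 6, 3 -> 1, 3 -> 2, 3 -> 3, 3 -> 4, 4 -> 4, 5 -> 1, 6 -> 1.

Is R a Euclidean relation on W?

Euclidean: no — 1 R 3 and 1 R 6, but not 3 R 6.

No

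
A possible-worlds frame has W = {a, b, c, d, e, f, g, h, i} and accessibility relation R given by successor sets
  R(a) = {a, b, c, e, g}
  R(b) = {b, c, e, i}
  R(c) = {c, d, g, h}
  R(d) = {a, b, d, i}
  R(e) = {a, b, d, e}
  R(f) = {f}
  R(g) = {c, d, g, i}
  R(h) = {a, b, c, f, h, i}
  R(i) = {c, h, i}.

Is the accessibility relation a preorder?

Reflexive: yes — every world is R-related to itself.
Transitive: no — a R b and b R i, but not a R i.
So R is not a preorder.

No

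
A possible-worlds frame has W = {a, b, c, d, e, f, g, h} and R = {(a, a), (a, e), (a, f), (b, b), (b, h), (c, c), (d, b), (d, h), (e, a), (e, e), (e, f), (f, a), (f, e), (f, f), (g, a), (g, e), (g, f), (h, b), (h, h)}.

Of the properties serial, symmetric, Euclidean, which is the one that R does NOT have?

Serial: yes — every world has a successor (e.g. a R a).
Symmetric: no — d R b but not b R d.
Euclidean: yes — any two successors of a common world are R-related.
Only symmetric fails.

symmetric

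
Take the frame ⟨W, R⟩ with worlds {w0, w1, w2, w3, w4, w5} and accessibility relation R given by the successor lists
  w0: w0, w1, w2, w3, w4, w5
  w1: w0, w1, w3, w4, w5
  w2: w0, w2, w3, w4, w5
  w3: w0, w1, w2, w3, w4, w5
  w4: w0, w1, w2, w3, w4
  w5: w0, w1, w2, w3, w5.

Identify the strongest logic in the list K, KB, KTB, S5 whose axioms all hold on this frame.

KTB

Symmetric (axiom B): yes — every pair in R has its reverse in R.
Reflexive (axiom T): yes — every world is R-related to itself.
Euclidean (axiom 5): no — w0 R w1 and w0 R w2, but not w1 R w2.
So F validates K, KB, KTB; S5 would additionally require R to be Euclidean. The strongest is KTB.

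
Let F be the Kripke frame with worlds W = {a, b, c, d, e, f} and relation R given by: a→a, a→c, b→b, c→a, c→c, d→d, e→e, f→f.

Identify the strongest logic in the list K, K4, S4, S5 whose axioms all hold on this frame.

Transitive (axiom 4): yes — every two-step R-path is closed by a direct edge.
Reflexive (axiom T): yes — every world is R-related to itself.
Euclidean (axiom 5): yes — any two successors of a common world are R-related.
So F validates K, K4, S4, S5. The strongest is S5.

S5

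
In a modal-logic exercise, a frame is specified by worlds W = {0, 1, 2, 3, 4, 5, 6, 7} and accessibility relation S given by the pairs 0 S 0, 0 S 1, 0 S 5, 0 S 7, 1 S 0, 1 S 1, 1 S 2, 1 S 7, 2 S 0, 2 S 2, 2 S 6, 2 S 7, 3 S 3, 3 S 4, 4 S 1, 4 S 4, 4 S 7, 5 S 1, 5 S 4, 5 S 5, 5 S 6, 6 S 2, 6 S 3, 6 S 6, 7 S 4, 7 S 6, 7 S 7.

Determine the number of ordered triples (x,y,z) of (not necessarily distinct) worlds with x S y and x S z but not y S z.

Enumerating: (0,1,5), (0,5,0), (0,5,7), (0,7,0), (0,7,1), (0,7,5), (1,0,2), (1,2,1), (1,7,0), (1,7,1), (1,7,2), (2,0,2), … and 22 more.
Total: 34.

34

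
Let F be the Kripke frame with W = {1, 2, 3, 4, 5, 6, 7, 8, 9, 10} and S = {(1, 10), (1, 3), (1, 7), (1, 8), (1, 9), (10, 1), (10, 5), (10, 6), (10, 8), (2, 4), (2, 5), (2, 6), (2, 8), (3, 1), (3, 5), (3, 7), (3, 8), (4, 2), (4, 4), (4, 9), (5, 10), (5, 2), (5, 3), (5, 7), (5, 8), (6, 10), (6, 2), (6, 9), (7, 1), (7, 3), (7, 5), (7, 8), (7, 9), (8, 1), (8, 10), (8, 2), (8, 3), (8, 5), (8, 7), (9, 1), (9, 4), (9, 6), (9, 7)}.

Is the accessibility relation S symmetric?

Symmetric: yes — every pair in S has its reverse in S.

Yes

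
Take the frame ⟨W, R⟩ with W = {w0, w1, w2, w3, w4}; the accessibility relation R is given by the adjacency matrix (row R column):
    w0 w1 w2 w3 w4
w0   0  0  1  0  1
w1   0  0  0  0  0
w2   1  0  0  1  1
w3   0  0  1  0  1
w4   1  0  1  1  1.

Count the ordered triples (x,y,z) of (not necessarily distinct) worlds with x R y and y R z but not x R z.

11

Enumerating: (w0,w2,w0), (w0,w2,w3), (w0,w4,w0), (w0,w4,w3), (w2,w0,w2), (w2,w3,w2), (w2,w4,w2), (w3,w2,w0), (w3,w2,w3), (w3,w4,w0), (w3,w4,w3).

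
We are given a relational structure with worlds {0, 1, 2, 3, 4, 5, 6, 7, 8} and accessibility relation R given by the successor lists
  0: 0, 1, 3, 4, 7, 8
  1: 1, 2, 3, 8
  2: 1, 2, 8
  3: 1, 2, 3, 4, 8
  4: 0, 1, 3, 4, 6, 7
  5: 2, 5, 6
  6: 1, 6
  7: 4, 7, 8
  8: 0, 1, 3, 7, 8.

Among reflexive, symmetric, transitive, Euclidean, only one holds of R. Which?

reflexive

Reflexive: yes — every world is R-related to itself.
Symmetric: no — 0 R 1 but not 1 R 0.
Transitive: no — 0 R 1 and 1 R 2, but not 0 R 2.
Euclidean: no — 0 R 1 and 0 R 4, but not 1 R 4.
Only reflexive holds.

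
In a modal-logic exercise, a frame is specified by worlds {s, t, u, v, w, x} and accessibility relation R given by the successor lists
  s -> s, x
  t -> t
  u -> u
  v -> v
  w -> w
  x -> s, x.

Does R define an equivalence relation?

Reflexive: yes — every world is R-related to itself.
Symmetric: yes — every pair in R has its reverse in R.
Transitive: yes — every two-step R-path is closed by a direct edge.
So R is an equivalence relation.

Yes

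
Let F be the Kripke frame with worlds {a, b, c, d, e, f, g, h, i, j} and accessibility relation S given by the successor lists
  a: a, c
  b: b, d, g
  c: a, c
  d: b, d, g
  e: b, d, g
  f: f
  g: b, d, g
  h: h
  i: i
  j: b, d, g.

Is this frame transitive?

Yes

Transitive: yes — every two-step S-path is closed by a direct edge.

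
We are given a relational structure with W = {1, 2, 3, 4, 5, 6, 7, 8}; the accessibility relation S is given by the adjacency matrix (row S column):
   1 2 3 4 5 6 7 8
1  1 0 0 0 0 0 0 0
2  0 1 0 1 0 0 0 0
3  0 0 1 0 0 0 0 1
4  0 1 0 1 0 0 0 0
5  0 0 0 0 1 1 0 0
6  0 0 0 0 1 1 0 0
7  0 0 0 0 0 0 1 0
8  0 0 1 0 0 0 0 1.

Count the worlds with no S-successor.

S is serial; there are no such worlds.

0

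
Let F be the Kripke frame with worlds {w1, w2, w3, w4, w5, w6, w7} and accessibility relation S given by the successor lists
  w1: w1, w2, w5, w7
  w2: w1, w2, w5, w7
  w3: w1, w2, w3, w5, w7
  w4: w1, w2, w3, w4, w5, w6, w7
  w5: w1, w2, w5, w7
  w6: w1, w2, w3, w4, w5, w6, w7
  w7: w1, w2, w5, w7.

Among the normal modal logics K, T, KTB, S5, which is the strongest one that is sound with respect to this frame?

T

Reflexive (axiom T): yes — every world is S-related to itself.
Symmetric (axiom B): no — w3 S w1 but not w1 S w3.
Euclidean (axiom 5): no — w4 S w1 and w4 S w3, but not w1 S w3.
So F validates K, T; KTB would additionally require S to be symmetric. The strongest is T.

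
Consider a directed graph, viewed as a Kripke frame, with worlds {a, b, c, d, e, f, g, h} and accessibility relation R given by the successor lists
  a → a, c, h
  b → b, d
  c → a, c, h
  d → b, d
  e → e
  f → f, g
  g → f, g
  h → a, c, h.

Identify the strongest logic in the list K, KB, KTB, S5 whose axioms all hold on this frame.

S5

Symmetric (axiom B): yes — every pair in R has its reverse in R.
Reflexive (axiom T): yes — every world is R-related to itself.
Euclidean (axiom 5): yes — any two successors of a common world are R-related.
So F validates K, KB, KTB, S5. The strongest is S5.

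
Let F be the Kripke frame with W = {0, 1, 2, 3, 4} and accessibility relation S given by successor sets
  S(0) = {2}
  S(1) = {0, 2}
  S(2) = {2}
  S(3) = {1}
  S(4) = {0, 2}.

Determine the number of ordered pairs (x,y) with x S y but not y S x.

6

Enumerating: (0,2), (1,0), (1,2), (3,1), (4,0), (4,2).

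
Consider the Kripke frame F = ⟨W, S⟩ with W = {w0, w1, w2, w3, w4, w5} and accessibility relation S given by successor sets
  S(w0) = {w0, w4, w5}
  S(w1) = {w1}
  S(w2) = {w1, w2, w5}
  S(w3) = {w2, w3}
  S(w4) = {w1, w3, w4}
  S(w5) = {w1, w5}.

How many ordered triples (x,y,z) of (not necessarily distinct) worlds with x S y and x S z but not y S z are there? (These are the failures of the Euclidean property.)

13

Enumerating: (w0,w4,w0), (w0,w4,w5), (w0,w5,w0), (w0,w5,w4), (w2,w1,w2), (w2,w1,w5), (w2,w5,w2), (w3,w2,w3), (w4,w1,w3), (w4,w1,w4), (w4,w3,w1), (w4,w3,w4), (w5,w1,w5).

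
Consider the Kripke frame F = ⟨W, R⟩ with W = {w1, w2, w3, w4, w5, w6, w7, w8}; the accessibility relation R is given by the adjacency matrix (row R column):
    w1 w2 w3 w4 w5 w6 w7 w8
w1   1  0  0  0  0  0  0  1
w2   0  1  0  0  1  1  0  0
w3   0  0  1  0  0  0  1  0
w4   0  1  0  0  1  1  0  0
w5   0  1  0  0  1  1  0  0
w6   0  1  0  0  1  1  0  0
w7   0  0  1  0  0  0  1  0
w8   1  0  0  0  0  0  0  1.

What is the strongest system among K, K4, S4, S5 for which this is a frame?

K4

Transitive (axiom 4): yes — every two-step R-path is closed by a direct edge.
Reflexive (axiom T): no — w4 is not related to itself.
Euclidean (axiom 5): yes — any two successors of a common world are R-related.
So F validates K, K4; S4 would additionally require R to be reflexive. The strongest is K4.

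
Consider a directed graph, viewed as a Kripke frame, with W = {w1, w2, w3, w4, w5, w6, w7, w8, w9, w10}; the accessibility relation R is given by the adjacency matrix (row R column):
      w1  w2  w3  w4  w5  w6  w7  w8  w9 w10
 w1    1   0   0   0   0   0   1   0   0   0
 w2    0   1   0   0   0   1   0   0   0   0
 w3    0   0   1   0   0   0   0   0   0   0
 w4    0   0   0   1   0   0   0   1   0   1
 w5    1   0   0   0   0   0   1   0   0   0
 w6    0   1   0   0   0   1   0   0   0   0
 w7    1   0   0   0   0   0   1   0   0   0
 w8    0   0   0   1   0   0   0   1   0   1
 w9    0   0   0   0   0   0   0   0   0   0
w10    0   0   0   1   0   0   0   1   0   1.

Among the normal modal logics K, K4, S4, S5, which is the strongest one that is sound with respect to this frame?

K4

Transitive (axiom 4): yes — every two-step R-path is closed by a direct edge.
Reflexive (axiom T): no — w5 is not related to itself.
Euclidean (axiom 5): yes — any two successors of a common world are R-related.
So F validates K, K4; S4 would additionally require R to be reflexive. The strongest is K4.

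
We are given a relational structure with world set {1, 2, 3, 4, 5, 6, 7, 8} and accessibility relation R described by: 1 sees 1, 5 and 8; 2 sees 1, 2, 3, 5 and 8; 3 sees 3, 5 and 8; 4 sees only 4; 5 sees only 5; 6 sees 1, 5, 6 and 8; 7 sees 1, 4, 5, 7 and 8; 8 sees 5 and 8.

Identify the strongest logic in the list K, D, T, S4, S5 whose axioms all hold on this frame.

S4

Serial (axiom D): yes — every world has a successor (e.g. 1 R 1).
Reflexive (axiom T): yes — every world is R-related to itself.
Transitive (axiom 4): yes — every two-step R-path is closed by a direct edge.
Euclidean (axiom 5): no — 1 R 5 and 1 R 8, but not 5 R 8.
So F validates K, D, T, S4; S5 would additionally require R to be Euclidean. The strongest is S4.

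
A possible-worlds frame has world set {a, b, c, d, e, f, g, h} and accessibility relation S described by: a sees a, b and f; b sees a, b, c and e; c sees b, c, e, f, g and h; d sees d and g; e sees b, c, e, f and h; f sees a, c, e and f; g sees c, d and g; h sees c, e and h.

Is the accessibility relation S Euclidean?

Euclidean: no — a S b and a S f, but not b S f.

No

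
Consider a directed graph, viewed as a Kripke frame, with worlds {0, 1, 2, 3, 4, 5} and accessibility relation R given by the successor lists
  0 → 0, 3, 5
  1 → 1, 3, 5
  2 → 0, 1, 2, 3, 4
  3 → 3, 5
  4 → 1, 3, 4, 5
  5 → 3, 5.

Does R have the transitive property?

Transitive: no — 2 R 0 and 0 R 5, but not 2 R 5.

No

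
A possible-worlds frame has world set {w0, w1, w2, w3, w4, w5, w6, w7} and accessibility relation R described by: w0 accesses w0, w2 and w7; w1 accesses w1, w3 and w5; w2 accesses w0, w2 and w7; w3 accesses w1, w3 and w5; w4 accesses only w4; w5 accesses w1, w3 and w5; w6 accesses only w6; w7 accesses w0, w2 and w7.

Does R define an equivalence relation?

Reflexive: yes — every world is R-related to itself.
Symmetric: yes — every pair in R has its reverse in R.
Transitive: yes — every two-step R-path is closed by a direct edge.
So R is an equivalence relation.

Yes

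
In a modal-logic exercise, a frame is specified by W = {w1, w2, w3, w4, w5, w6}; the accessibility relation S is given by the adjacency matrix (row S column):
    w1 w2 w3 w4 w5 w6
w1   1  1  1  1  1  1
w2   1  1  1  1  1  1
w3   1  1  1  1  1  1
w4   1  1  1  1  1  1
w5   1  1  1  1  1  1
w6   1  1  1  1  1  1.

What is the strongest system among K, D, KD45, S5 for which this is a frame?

Serial (axiom D): yes — every world has a successor (e.g. w1 S w1).
Euclidean (axiom 5): yes — any two successors of a common world are S-related.
Transitive (axiom 4): yes — every two-step S-path is closed by a direct edge.
Reflexive (axiom T): yes — every world is S-related to itself.
So F validates K, D, KD45, S5. The strongest is S5.

S5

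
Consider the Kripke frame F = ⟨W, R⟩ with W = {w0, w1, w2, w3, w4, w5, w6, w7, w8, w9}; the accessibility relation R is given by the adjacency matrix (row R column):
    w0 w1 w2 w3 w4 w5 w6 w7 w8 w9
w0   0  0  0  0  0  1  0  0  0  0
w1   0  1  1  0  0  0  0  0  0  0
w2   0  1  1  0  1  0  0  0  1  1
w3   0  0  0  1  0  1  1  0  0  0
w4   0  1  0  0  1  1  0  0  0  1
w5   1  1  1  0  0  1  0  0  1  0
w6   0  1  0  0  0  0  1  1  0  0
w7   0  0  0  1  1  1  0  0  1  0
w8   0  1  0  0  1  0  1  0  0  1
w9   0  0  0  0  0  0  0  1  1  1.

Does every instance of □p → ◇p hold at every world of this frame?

By correspondence theory, D is valid on a frame iff R is serial.
Serial: yes — every world has a successor (e.g. w0 R w5).

Yes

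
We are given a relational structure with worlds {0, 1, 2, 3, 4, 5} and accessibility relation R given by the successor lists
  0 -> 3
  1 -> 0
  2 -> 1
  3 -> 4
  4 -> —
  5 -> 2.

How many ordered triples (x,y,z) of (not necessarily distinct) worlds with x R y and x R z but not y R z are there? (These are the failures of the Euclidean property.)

5

Enumerating: (0,3,3), (1,0,0), (2,1,1), (3,4,4), (5,2,2).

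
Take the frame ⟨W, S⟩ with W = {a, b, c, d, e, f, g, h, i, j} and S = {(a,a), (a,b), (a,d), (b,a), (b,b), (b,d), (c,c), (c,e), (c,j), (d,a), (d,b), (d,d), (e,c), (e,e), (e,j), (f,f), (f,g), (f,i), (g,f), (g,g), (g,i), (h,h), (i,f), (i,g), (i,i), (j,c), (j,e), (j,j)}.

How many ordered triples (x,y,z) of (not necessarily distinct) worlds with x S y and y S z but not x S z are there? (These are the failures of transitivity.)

S is transitive; there are no such tuples.

0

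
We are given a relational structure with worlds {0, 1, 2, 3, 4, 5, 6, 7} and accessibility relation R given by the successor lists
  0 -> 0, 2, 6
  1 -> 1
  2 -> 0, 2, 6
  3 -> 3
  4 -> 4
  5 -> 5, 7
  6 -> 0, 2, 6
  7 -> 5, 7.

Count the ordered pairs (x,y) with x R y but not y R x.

R is symmetric; there are no such tuples.

0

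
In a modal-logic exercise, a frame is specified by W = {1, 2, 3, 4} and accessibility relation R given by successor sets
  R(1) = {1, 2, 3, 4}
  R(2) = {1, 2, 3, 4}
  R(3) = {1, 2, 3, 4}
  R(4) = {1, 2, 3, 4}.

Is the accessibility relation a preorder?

Reflexive: yes — every world is R-related to itself.
Transitive: yes — every two-step R-path is closed by a direct edge.
So R is a preorder.

Yes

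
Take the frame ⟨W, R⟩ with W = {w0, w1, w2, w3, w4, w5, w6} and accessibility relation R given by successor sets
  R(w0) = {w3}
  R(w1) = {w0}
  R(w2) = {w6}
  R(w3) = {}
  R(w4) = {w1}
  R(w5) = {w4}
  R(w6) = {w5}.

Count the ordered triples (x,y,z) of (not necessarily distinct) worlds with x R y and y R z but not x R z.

Enumerating: (w1,w0,w3), (w2,w6,w5), (w4,w1,w0), (w5,w4,w1), (w6,w5,w4).

5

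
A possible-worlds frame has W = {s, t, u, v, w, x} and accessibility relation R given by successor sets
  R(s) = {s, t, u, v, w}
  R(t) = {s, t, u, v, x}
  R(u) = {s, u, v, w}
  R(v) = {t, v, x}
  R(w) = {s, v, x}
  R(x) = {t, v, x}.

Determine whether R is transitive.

No

Transitive: no — s R t and t R x, but not s R x.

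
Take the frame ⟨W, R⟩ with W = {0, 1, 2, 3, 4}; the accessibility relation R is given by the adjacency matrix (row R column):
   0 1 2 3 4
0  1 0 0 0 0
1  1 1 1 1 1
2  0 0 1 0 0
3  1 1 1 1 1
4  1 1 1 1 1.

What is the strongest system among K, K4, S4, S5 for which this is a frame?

Transitive (axiom 4): yes — every two-step R-path is closed by a direct edge.
Reflexive (axiom T): yes — every world is R-related to itself.
Euclidean (axiom 5): no — 1 R 0 and 1 R 2, but not 0 R 2.
So F validates K, K4, S4; S5 would additionally require R to be Euclidean. The strongest is S4.

S4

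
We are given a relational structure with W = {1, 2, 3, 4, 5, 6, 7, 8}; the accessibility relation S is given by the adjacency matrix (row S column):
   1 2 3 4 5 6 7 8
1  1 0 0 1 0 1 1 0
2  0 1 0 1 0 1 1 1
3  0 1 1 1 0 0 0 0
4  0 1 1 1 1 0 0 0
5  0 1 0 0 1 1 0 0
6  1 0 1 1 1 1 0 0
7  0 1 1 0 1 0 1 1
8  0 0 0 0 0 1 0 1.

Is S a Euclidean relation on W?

Euclidean: no — 1 S 4 and 1 S 6, but not 4 S 6.

No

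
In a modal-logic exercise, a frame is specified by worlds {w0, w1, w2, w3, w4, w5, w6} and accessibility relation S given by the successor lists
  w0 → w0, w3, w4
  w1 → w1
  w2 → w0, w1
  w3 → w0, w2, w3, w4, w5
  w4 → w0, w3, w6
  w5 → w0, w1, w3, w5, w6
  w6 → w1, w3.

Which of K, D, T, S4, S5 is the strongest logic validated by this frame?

D

Serial (axiom D): yes — every world has a successor (e.g. w0 S w0).
Reflexive (axiom T): no — w2 is not related to itself.
Transitive (axiom 4): no — w0 S w3 and w3 S w2, but not w0 S w2.
Euclidean (axiom 5): no — w2 S w0 and w2 S w1, but not w0 S w1.
So F validates K, D; T would additionally require S to be reflexive. The strongest is D.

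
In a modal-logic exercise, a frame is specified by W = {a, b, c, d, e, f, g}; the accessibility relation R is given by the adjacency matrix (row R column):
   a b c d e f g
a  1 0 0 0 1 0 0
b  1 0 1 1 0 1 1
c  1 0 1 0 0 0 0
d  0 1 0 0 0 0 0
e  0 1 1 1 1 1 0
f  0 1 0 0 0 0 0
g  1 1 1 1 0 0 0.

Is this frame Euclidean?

Euclidean: no — b R a and b R c, but not a R c.

No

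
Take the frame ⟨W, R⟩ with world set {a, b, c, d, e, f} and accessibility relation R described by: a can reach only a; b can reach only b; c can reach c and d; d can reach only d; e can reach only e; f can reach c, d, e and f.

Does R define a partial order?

Reflexive: yes — every world is R-related to itself.
Transitive: yes — every two-step R-path is closed by a direct edge.
Antisymmetric: yes — no distinct pair is related both ways.
So R is a partial order.

Yes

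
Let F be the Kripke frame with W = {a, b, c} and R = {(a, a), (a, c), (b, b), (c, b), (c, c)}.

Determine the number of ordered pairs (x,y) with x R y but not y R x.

Enumerating: (a,c), (c,b).

2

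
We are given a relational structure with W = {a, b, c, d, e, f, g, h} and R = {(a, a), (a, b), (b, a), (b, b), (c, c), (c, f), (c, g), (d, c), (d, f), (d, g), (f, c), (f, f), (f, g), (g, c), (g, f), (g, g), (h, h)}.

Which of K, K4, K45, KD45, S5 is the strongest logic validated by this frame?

K45

Transitive (axiom 4): yes — every two-step R-path is closed by a direct edge.
Euclidean (axiom 5): yes — any two successors of a common world are R-related.
Serial (axiom D): no — e has no R-successor.
Reflexive (axiom T): no — d is not related to itself.
So F validates K, K4, K45; KD45 would additionally require R to be serial. The strongest is K45.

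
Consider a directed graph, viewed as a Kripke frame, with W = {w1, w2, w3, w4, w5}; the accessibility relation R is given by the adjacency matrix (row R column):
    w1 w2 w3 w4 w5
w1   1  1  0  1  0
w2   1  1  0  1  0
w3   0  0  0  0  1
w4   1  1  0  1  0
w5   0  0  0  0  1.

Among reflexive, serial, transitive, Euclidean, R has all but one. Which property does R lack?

Reflexive: no — w3 is not related to itself.
Serial: yes — every world has a successor (e.g. w1 R w1).
Transitive: yes — every two-step R-path is closed by a direct edge.
Euclidean: yes — any two successors of a common world are R-related.
Only reflexive fails.

reflexive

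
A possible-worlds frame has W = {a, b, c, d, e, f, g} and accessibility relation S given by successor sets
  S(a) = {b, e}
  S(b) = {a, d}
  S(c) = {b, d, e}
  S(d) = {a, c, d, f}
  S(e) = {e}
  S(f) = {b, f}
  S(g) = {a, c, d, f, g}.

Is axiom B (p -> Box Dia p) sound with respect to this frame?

No

The schema B characterises exactly the symmetric frames.
Symmetric: no — a S e but not e S a.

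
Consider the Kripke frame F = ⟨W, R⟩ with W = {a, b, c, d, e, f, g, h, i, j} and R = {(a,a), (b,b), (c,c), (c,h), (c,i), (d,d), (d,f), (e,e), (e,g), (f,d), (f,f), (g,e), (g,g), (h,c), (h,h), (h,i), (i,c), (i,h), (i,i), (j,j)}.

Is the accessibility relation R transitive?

Yes

Transitive: yes — every two-step R-path is closed by a direct edge.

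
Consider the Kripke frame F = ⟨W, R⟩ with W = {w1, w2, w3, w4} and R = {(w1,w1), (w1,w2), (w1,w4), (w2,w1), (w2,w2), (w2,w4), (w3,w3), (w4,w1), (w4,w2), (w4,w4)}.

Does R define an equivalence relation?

Yes

Reflexive: yes — every world is R-related to itself.
Symmetric: yes — every pair in R has its reverse in R.
Transitive: yes — every two-step R-path is closed by a direct edge.
So R is an equivalence relation.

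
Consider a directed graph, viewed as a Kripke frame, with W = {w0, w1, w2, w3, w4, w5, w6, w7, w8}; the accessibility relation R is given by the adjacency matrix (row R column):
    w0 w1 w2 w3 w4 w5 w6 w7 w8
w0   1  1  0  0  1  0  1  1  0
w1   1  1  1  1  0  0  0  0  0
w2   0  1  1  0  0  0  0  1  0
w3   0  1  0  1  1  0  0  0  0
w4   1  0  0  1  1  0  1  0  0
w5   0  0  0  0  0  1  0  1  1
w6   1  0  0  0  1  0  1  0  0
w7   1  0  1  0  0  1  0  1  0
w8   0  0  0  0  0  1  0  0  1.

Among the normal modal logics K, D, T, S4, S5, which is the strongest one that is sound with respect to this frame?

Serial (axiom D): yes — every world has a successor (e.g. w0 R w0).
Reflexive (axiom T): yes — every world is R-related to itself.
Transitive (axiom 4): no — w0 R w1 and w1 R w2, but not w0 R w2.
Euclidean (axiom 5): no — w0 R w1 and w0 R w4, but not w1 R w4.
So F validates K, D, T; S4 would additionally require R to be transitive. The strongest is T.

T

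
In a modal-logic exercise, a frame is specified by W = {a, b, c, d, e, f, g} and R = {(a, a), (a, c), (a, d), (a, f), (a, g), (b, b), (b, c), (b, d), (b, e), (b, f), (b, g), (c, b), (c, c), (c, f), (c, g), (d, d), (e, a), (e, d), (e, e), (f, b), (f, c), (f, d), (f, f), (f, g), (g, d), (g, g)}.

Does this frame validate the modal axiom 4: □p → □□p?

The schema 4 characterises exactly the transitive frames.
Transitive: no — a R c and c R b, but not a R b.

No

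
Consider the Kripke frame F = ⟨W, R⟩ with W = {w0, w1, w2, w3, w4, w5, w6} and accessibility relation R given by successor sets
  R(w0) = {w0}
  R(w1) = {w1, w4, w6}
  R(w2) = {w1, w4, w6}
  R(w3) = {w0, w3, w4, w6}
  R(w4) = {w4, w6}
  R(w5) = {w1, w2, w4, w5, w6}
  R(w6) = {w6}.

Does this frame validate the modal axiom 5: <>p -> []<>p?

Axiom 5 corresponds to the accessibility relation being Euclidean.
Euclidean: no — w1 R w6 and w1 R w4, but not w6 R w4.

No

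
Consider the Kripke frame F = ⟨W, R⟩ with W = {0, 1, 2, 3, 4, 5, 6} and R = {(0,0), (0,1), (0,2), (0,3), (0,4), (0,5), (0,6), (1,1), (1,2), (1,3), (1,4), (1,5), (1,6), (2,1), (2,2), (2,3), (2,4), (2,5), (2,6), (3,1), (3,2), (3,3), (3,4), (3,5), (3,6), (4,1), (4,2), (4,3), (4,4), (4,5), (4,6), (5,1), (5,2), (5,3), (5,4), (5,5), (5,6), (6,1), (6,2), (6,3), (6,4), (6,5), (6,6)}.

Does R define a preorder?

Yes

Reflexive: yes — every world is R-related to itself.
Transitive: yes — every two-step R-path is closed by a direct edge.
So R is a preorder.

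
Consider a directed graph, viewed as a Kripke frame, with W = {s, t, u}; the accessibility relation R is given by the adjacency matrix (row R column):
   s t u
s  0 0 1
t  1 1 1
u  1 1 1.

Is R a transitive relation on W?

Transitive: no — s R u and u R t, but not s R t.

No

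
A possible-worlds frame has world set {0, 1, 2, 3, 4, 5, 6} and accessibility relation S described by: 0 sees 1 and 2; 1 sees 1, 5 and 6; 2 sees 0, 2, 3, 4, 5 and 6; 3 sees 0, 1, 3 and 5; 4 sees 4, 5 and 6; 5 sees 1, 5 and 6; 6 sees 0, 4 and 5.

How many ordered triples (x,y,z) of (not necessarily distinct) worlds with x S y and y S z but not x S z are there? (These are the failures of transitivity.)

Enumerating: (0,1,5), (0,1,6), (0,2,0), (0,2,3), (0,2,4), (0,2,5), (0,2,6), (1,6,0), (1,6,4), (2,0,1), (2,3,1), (2,5,1), … and 12 more.
Total: 24.

24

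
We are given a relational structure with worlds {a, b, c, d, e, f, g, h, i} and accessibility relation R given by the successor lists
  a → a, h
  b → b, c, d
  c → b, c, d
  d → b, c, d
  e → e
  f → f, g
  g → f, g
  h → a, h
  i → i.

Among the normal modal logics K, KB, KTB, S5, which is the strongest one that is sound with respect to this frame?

S5

Symmetric (axiom B): yes — every pair in R has its reverse in R.
Reflexive (axiom T): yes — every world is R-related to itself.
Euclidean (axiom 5): yes — any two successors of a common world are R-related.
So F validates K, KB, KTB, S5. The strongest is S5.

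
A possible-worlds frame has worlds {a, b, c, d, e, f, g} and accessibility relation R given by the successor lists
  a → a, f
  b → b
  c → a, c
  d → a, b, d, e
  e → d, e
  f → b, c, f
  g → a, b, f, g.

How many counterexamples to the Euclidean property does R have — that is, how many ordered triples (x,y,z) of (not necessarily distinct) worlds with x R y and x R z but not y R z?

Enumerating: (a,f,a), (c,a,c), (d,a,b), (d,a,d), (d,a,e), (d,b,a), (d,b,d), (d,b,e), (d,e,a), (d,e,b), (f,b,c), (f,b,f), … and 9 more.
Total: 21.

21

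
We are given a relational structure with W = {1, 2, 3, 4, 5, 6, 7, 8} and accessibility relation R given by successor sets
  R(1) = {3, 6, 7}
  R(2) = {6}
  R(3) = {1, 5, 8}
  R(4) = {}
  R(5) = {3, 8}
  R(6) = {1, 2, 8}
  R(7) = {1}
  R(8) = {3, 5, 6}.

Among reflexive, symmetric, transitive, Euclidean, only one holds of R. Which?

Reflexive: no — 1 is not related to itself.
Symmetric: yes — every pair in R has its reverse in R.
Transitive: no — 1 R 3 and 3 R 5, but not 1 R 5.
Euclidean: no — 1 R 3 and 1 R 6, but not 3 R 6.
Only symmetric holds.

symmetric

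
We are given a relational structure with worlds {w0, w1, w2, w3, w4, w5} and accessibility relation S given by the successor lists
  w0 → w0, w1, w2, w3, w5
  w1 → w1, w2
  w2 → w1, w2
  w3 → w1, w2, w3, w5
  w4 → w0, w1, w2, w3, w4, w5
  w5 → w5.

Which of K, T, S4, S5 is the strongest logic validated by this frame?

Reflexive (axiom T): yes — every world is S-related to itself.
Transitive (axiom 4): yes — every two-step S-path is closed by a direct edge.
Euclidean (axiom 5): no — w0 S w1 and w0 S w3, but not w1 S w3.
So F validates K, T, S4; S5 would additionally require S to be Euclidean. The strongest is S4.

S4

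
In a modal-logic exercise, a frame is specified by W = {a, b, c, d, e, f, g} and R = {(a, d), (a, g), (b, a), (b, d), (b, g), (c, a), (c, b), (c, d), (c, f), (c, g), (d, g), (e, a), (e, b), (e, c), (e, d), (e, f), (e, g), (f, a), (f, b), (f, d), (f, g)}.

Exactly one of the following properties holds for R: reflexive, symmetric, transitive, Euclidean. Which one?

Reflexive: no — a is not related to itself.
Symmetric: no — a R d but not d R a.
Transitive: yes — every two-step R-path is closed by a direct edge.
Euclidean: no — a R g and a R d, but not g R d.
Only transitive holds.

transitive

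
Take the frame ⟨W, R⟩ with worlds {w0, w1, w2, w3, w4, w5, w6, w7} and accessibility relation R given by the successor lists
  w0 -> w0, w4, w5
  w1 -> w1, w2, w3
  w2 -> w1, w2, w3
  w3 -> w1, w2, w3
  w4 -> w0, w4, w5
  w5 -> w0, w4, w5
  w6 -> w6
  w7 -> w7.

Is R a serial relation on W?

Yes

Serial: yes — every world has a successor (e.g. w0 R w0).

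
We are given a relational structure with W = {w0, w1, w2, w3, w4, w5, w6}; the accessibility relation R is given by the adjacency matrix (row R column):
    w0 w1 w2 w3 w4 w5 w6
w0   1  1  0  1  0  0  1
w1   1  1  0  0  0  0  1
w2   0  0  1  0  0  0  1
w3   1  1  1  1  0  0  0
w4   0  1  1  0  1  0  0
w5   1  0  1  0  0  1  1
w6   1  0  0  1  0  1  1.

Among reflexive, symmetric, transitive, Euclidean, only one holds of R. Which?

reflexive

Reflexive: yes — every world is R-related to itself.
Symmetric: no — w1 R w6 but not w6 R w1.
Transitive: no — w0 R w3 and w3 R w2, but not w0 R w2.
Euclidean: no — w0 R w1 and w0 R w3, but not w1 R w3.
Only reflexive holds.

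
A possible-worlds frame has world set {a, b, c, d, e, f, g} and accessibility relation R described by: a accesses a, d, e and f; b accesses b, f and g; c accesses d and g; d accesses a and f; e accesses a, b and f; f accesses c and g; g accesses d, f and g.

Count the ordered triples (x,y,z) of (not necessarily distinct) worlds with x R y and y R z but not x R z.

22

Enumerating: (a,e,b), (a,f,c), (a,f,g), (b,f,c), (b,g,d), (c,d,a), (c,d,f), (c,g,f), (d,a,d), (d,a,e), (d,f,c), (d,f,g), … and 10 more.
Total: 22.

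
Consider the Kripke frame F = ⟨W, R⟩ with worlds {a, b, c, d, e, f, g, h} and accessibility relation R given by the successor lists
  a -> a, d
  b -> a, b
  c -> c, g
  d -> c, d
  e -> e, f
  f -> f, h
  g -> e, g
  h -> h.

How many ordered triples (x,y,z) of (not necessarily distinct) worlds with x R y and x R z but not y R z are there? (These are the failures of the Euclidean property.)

Enumerating: (a,d,a), (b,a,b), (c,g,c), (d,c,d), (e,f,e), (f,h,f), (g,e,g).

7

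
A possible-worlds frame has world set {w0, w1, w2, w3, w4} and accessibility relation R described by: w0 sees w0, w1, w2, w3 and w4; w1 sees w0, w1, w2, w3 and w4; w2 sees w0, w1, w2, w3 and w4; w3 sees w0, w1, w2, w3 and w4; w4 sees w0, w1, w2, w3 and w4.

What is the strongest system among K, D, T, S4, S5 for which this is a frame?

S5

Serial (axiom D): yes — every world has a successor (e.g. w0 R w0).
Reflexive (axiom T): yes — every world is R-related to itself.
Transitive (axiom 4): yes — every two-step R-path is closed by a direct edge.
Euclidean (axiom 5): yes — any two successors of a common world are R-related.
So F validates K, D, T, S4, S5. The strongest is S5.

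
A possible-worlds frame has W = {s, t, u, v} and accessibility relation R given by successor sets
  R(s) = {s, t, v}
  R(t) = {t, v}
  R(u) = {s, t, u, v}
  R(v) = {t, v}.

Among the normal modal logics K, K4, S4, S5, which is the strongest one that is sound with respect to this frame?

S4

Transitive (axiom 4): yes — every two-step R-path is closed by a direct edge.
Reflexive (axiom T): yes — every world is R-related to itself.
Euclidean (axiom 5): no — u R t and u R s, but not t R s.
So F validates K, K4, S4; S5 would additionally require R to be Euclidean. The strongest is S4.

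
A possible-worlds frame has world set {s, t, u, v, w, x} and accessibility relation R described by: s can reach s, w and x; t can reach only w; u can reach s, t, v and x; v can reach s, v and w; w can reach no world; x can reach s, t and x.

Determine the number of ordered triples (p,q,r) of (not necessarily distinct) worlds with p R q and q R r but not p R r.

Enumerating: (s,x,t), (u,s,w), (u,t,w), (u,v,w), (v,s,x), (x,s,w), (x,t,w).

7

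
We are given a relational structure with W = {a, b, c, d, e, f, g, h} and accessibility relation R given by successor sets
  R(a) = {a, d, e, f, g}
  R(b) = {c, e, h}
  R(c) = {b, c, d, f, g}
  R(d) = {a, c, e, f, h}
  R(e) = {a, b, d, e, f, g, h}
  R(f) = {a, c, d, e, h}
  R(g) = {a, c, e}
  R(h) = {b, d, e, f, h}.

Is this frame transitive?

Transitive: no — a R d and d R c, but not a R c.

No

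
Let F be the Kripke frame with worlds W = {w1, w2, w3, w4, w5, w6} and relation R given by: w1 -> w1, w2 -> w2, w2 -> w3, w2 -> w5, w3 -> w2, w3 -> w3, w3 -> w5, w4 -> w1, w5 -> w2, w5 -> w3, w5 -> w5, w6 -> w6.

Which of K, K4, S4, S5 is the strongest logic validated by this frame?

Transitive (axiom 4): yes — every two-step R-path is closed by a direct edge.
Reflexive (axiom T): no — w4 is not related to itself.
Euclidean (axiom 5): yes — any two successors of a common world are R-related.
So F validates K, K4; S4 would additionally require R to be reflexive. The strongest is K4.

K4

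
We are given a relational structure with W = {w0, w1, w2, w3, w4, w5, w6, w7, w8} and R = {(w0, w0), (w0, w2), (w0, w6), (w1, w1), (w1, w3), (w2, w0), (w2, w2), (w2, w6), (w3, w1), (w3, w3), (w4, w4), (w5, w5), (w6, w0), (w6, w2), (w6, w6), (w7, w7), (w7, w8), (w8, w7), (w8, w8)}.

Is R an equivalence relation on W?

Yes

Reflexive: yes — every world is R-related to itself.
Symmetric: yes — every pair in R has its reverse in R.
Transitive: yes — every two-step R-path is closed by a direct edge.
So R is an equivalence relation.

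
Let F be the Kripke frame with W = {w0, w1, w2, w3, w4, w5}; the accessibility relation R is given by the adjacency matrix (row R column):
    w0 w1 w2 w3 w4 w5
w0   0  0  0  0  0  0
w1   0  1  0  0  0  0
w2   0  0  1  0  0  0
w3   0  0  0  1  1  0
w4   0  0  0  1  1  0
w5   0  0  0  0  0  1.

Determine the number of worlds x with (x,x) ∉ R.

1

Enumerating: w0.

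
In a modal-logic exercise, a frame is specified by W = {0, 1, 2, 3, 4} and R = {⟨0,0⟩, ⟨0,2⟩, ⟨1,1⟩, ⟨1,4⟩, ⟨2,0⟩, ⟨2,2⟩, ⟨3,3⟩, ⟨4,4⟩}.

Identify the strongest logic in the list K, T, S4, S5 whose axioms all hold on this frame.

Reflexive (axiom T): yes — every world is R-related to itself.
Transitive (axiom 4): yes — every two-step R-path is closed by a direct edge.
Euclidean (axiom 5): no — 1 R 4 and 1 R 1, but not 4 R 1.
So F validates K, T, S4; S5 would additionally require R to be Euclidean. The strongest is S4.

S4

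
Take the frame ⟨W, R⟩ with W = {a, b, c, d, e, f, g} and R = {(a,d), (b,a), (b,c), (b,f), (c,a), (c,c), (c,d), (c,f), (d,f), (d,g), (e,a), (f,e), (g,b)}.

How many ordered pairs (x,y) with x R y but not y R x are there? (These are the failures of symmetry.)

Enumerating: (a,d), (b,a), (b,c), (b,f), (c,a), (c,d), (c,f), (d,f), (d,g), (e,a), (f,e), (g,b).

12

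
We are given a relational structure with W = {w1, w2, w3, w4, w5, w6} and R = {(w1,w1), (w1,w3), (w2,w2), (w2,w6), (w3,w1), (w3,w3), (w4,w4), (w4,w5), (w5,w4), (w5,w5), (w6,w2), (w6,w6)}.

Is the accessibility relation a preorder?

Reflexive: yes — every world is R-related to itself.
Transitive: yes — every two-step R-path is closed by a direct edge.
So R is a preorder.

Yes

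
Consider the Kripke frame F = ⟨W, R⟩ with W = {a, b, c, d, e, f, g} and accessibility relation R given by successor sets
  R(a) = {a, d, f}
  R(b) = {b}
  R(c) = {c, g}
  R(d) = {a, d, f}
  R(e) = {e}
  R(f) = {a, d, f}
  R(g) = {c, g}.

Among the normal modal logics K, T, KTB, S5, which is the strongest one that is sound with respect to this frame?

Reflexive (axiom T): yes — every world is R-related to itself.
Symmetric (axiom B): yes — every pair in R has its reverse in R.
Euclidean (axiom 5): yes — any two successors of a common world are R-related.
So F validates K, T, KTB, S5. The strongest is S5.

S5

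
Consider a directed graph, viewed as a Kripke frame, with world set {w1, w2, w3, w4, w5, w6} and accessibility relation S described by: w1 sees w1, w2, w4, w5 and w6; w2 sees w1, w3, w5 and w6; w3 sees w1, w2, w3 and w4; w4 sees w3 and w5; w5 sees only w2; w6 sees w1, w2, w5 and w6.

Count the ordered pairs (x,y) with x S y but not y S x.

Enumerating: (w1,w4), (w1,w5), (w3,w1), (w4,w5), (w6,w5).

5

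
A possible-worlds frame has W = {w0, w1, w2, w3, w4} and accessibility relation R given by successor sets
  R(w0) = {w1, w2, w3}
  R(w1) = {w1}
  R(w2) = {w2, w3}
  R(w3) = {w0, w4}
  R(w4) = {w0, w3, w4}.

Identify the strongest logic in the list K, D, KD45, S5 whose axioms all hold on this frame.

Serial (axiom D): yes — every world has a successor (e.g. w0 R w1).
Euclidean (axiom 5): no — w0 R w1 and w0 R w2, but not w1 R w2.
Transitive (axiom 4): no — w0 R w3 and w3 R w4, but not w0 R w4.
Reflexive (axiom T): no — w0 is not related to itself.
So F validates K, D; KD45 would additionally require R to be Euclidean and transitive. The strongest is D.

D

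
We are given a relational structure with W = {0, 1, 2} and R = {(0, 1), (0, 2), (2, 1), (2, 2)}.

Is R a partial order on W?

Reflexive: no — 0 is not related to itself.
Transitive: yes — every two-step R-path is closed by a direct edge.
Antisymmetric: yes — no distinct pair is related both ways.
So R is not a partial order.

No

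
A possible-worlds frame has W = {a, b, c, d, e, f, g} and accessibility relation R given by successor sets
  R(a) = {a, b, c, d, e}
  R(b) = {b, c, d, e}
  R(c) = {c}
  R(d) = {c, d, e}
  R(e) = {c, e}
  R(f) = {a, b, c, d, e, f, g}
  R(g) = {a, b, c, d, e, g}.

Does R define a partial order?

Yes

Reflexive: yes — every world is R-related to itself.
Transitive: yes — every two-step R-path is closed by a direct edge.
Antisymmetric: yes — no distinct pair is related both ways.
So R is a partial order.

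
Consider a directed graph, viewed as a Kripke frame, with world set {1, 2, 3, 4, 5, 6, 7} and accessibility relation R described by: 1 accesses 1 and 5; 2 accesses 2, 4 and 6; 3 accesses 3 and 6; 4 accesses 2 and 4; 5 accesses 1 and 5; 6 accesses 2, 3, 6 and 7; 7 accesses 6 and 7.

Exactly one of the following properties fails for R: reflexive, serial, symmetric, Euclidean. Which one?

Reflexive: yes — every world is R-related to itself.
Serial: yes — every world has a successor (e.g. 1 R 1).
Symmetric: yes — every pair in R has its reverse in R.
Euclidean: no — 2 R 4 and 2 R 6, but not 4 R 6.
Only Euclidean fails.

Euclidean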